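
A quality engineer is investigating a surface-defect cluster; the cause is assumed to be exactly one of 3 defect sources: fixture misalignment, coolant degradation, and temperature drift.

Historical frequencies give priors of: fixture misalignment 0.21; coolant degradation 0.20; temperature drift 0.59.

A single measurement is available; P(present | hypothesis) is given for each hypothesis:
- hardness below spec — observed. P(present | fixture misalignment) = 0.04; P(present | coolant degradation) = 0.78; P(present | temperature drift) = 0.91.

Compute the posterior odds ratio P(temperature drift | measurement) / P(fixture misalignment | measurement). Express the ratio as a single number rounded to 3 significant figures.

63.9

The normalizing constant cancels in an odds ratio, so compute prior × likelihood for the two hypotheses only:
  temperature drift: 0.59 × 0.91 = 0.5369
  fixture misalignment: 0.21 × 0.04 = 0.0084
Odds(temperature drift : fixture misalignment) = 0.5369 / 0.0084 ≈ 63.9.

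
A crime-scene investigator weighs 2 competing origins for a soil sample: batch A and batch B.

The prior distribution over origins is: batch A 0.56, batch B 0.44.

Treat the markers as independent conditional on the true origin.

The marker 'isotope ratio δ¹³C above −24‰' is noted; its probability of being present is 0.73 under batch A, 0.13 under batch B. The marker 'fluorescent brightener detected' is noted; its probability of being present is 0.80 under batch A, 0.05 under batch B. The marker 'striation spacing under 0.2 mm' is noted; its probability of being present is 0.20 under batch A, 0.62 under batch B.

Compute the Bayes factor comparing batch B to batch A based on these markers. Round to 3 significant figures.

The Bayes factor is the ratio of the joint likelihoods of the marker pattern under the two hypotheses.
  batch B: 0.13 × 0.05 × 0.62 = 0.00403
  batch A: 0.73 × 0.80 × 0.20 = 0.1168
Bayes factor = 0.00403 / 0.1168 ≈ 0.0345

0.0345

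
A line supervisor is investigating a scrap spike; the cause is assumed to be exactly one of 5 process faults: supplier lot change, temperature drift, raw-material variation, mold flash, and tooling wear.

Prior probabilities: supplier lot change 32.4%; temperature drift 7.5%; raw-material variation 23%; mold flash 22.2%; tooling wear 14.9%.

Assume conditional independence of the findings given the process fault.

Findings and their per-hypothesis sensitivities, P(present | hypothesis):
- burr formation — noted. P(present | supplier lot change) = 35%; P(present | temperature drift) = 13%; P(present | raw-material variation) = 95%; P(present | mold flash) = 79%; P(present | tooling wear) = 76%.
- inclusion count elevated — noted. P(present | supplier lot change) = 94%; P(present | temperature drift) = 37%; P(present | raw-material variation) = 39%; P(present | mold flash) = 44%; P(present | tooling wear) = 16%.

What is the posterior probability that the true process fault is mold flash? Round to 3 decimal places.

Multiply each prior by the joint likelihood of the evidence pattern:
  supplier lot change: 0.324 × 0.35 × 0.94 = 0.1066
  temperature drift: 0.075 × 0.13 × 0.37 = 0.0036075
  raw-material variation: 0.230 × 0.95 × 0.39 = 0.085215
  mold flash: 0.222 × 0.79 × 0.44 = 0.077167
  tooling wear: 0.149 × 0.76 × 0.16 = 0.018118
The unnormalized weights sum to 0.2907.
P(mold flash | evidence) = 0.077167 / 0.2907 ≈ 0.265.

0.265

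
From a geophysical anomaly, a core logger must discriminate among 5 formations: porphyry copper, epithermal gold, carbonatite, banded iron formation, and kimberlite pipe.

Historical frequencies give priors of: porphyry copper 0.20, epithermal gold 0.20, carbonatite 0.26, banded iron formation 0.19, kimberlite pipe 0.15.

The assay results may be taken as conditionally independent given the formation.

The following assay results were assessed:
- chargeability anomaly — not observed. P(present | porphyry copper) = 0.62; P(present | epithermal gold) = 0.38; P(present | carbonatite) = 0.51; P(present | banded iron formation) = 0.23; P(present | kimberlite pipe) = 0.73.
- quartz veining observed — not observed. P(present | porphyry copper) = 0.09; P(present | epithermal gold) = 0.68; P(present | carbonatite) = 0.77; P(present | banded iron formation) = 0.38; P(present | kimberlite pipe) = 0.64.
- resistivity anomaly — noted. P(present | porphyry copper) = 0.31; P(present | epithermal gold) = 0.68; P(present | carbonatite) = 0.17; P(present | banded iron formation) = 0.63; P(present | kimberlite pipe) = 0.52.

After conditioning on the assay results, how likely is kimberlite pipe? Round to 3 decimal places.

0.064

For each hypothesis, the unnormalized posterior weight is prior × product of the assay result likelihoods (using 1 − P(present | H) for each absent assay result):
  porphyry copper: 0.20 × (1 − 0.62) × (1 − 0.09) × 0.31 = 0.02144
  epithermal gold: 0.20 × (1 − 0.38) × (1 − 0.68) × 0.68 = 0.026982
  carbonatite: 0.26 × (1 − 0.51) × (1 − 0.77) × 0.17 = 0.0049813
  banded iron formation: 0.19 × (1 − 0.23) × (1 − 0.38) × 0.63 = 0.057145
  kimberlite pipe: 0.15 × (1 − 0.73) × (1 − 0.64) × 0.52 = 0.0075816
Normalizing constant Z = 0.02144 + 0.026982 + 0.0049813 + 0.057145 + 0.0075816 = 0.11813.
P(kimberlite pipe | evidence) = 0.0075816 / 0.11813 ≈ 0.064.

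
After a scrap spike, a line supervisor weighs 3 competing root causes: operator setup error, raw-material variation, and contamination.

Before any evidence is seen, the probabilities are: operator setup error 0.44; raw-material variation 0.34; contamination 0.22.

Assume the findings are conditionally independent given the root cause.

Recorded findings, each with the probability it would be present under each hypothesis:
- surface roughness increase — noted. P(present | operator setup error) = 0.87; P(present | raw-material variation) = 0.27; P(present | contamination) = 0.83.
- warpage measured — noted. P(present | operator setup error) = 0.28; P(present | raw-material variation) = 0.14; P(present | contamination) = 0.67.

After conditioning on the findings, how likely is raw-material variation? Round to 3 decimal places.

For each hypothesis, the unnormalized posterior weight is prior × product of the finding likelihoods:
  operator setup error: 0.44 × 0.87 × 0.28 = 0.10718
  raw-material variation: 0.34 × 0.27 × 0.14 = 0.012852
  contamination: 0.22 × 0.83 × 0.67 = 0.12234
Marginal likelihood of the evidence = 0.24238.
P(raw-material variation | evidence) = 0.012852 / 0.24238 ≈ 0.053.

0.053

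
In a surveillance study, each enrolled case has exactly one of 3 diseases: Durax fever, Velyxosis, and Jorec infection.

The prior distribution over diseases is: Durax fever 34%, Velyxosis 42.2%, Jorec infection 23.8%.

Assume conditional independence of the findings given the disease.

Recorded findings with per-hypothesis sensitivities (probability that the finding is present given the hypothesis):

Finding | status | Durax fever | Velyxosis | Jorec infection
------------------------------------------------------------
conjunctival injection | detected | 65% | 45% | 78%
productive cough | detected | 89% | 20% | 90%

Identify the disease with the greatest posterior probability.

Durax fever

For each hypothesis, the unnormalized posterior weight is prior × product of the finding likelihoods:
  Durax fever: 0.340 × 0.65 × 0.89 = 0.19669
  Velyxosis: 0.422 × 0.45 × 0.20 = 0.03798
  Jorec infection: 0.238 × 0.78 × 0.90 = 0.16708
Normalizing constant Z = 0.19669 + 0.03798 + 0.16708 = 0.40175.
P(Durax fever | evidence) ≈ 0.19669 / 0.40175 ≈ 0.490
P(Velyxosis | evidence) ≈ 0.03798 / 0.40175 ≈ 0.095
P(Jorec infection | evidence) ≈ 0.16708 / 0.40175 ≈ 0.416
The largest is 0.490, so Durax fever is most probable.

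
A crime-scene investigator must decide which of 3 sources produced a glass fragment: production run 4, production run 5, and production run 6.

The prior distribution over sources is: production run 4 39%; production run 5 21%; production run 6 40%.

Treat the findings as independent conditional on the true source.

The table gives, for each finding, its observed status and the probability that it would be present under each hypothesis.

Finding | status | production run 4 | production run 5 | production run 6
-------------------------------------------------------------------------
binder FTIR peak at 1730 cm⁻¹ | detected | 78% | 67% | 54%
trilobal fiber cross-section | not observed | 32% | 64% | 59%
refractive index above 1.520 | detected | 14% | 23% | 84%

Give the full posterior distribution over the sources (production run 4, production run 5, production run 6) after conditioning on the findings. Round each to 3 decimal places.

For each hypothesis, the unnormalized posterior weight is prior × product of the finding likelihoods (using 1 − P(present | H) for each absent finding):
  production run 4: 0.39 × 0.78 × (1 − 0.32) × 0.14 = 0.02896
  production run 5: 0.21 × 0.67 × (1 − 0.64) × 0.23 = 0.01165
  production run 6: 0.40 × 0.54 × (1 − 0.59) × 0.84 = 0.07439
Marginal likelihood of the evidence = 0.115.
P(production run 4 | evidence) = 0.02896 / 0.115 ≈ 0.252
P(production run 5 | evidence) = 0.01165 / 0.115 ≈ 0.101
P(production run 6 | evidence) = 0.07439 / 0.115 ≈ 0.647

0.252, 0.101, 0.647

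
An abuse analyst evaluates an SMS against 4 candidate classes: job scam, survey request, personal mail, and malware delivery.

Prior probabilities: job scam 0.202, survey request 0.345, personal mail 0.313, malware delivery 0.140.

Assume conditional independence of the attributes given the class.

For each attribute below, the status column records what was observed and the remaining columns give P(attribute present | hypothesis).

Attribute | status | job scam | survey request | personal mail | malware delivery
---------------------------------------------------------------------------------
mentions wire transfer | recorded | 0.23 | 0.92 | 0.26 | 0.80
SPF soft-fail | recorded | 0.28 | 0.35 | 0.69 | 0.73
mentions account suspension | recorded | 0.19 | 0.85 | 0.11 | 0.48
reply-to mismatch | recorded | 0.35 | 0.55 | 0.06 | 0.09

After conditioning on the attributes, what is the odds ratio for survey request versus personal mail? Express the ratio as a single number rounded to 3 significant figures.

Unnormalized posterior weight (prior times the attribute likelihoods) for each of the two hypotheses:
  survey request: 0.345 × 0.92 × 0.35 × 0.85 × 0.55 = 0.051935
  personal mail: 0.313 × 0.26 × 0.69 × 0.11 × 0.06 = 0.0003706
Posterior odds = 0.051935 / 0.0003706 ≈ 140.

140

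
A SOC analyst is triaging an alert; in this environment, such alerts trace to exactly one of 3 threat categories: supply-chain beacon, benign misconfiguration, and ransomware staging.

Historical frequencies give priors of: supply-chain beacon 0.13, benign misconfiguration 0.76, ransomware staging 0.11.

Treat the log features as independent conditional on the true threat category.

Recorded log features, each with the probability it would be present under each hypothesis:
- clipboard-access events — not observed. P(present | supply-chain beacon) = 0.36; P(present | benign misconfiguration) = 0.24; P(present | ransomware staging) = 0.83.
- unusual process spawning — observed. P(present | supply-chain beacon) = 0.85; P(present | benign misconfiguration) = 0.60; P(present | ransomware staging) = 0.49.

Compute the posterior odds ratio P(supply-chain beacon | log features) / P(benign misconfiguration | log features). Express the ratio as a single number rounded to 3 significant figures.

The normalizing constant cancels in an odds ratio, so compute prior × likelihood for the two hypotheses only (using 1 − P(present | H) for each absent log feature):
  supply-chain beacon: 0.13 × (1 − 0.36) × 0.85 = 0.07072
  benign misconfiguration: 0.76 × (1 − 0.24) × 0.60 = 0.34656
Odds(supply-chain beacon : benign misconfiguration) = 0.07072 / 0.34656 ≈ 0.204.

0.204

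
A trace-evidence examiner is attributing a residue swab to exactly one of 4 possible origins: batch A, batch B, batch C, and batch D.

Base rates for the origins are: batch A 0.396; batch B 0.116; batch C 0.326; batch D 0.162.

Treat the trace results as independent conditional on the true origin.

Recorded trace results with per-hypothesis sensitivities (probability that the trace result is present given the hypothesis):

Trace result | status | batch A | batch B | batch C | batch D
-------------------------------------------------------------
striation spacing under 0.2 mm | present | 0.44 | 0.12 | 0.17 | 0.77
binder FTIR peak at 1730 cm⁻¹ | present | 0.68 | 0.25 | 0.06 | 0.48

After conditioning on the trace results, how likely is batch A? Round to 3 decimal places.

Multiply each prior by the joint likelihood of the trace result pattern:
  batch A: 0.396 × 0.44 × 0.68 = 0.11848
  batch B: 0.116 × 0.12 × 0.25 = 0.00348
  batch C: 0.326 × 0.17 × 0.06 = 0.0033252
  batch D: 0.162 × 0.77 × 0.48 = 0.059875
Normalizing constant Z = 0.11848 + 0.00348 + 0.0033252 + 0.059875 = 0.18516.
P(batch A | evidence) = 0.11848 / 0.18516 ≈ 0.640.

0.640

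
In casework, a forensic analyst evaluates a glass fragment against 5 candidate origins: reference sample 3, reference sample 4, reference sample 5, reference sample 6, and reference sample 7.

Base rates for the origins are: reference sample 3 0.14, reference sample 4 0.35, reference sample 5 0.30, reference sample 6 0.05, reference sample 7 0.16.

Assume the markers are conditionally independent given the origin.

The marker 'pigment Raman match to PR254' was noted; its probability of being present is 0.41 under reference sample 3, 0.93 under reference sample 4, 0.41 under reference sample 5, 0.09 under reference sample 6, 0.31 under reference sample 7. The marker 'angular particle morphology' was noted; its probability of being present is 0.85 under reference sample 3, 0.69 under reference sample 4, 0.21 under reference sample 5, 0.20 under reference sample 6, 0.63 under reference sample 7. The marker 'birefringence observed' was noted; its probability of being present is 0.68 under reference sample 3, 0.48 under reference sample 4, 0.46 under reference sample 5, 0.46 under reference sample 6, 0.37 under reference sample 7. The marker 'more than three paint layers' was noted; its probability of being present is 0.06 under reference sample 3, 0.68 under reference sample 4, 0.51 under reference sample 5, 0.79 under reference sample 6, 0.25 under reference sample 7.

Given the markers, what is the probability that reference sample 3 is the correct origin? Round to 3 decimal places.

0.024

By Bayes' rule with conditional independence, the unnormalized weight for each hypothesis is prior × ∏ likelihoods:
  reference sample 3: 0.14 × 0.41 × 0.85 × 0.68 × 0.06 = 0.0019906
  reference sample 4: 0.35 × 0.93 × 0.69 × 0.48 × 0.68 = 0.073308
  reference sample 5: 0.30 × 0.41 × 0.21 × 0.46 × 0.51 = 0.0060597
  reference sample 6: 0.05 × 0.09 × 0.20 × 0.46 × 0.79 = 0.00032706
  reference sample 7: 0.16 × 0.31 × 0.63 × 0.37 × 0.25 = 0.0028904
Normalizing constant Z = 0.0019906 + 0.073308 + 0.0060597 + 0.00032706 + 0.0028904 = 0.084576.
P(reference sample 3 | evidence) = 0.0019906 / 0.084576 ≈ 0.024.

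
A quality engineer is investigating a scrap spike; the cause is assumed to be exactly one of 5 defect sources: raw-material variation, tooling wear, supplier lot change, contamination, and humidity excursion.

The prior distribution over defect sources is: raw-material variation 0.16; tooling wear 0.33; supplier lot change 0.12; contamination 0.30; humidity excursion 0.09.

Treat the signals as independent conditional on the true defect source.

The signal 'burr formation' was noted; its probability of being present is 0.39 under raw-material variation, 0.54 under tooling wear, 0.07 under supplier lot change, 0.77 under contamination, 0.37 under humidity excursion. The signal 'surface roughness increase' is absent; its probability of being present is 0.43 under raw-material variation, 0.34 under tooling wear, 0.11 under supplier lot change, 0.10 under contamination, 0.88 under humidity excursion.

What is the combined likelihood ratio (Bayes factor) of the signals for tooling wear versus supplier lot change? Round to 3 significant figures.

5.72

The Bayes factor is the ratio of the joint likelihoods of the signal pattern under the two hypotheses (using 1 − P(present | H) for each absent signal).
  tooling wear: 0.54 × (1 − 0.34) = 0.3564
  supplier lot change: 0.07 × (1 − 0.11) = 0.0623
Bayes factor = 0.3564 / 0.0623 ≈ 5.72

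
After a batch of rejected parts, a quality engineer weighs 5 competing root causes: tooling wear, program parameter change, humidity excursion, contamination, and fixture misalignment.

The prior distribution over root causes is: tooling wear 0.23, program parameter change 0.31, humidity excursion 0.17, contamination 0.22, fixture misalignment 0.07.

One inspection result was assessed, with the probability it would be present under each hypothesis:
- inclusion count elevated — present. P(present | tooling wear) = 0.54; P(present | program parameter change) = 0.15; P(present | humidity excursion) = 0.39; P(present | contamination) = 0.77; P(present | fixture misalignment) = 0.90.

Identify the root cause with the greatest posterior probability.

For each hypothesis, the unnormalized posterior weight is prior × likelihood:
  tooling wear: 0.23 × 0.54 = 0.1242
  program parameter change: 0.31 × 0.15 = 0.0465
  humidity excursion: 0.17 × 0.39 = 0.0663
  contamination: 0.22 × 0.77 = 0.1694
  fixture misalignment: 0.07 × 0.90 = 0.063
Marginal likelihood of the evidence = 0.4694.
P(tooling wear | evidence) ≈ 0.1242 / 0.4694 ≈ 0.265
P(program parameter change | evidence) ≈ 0.0465 / 0.4694 ≈ 0.099
P(humidity excursion | evidence) ≈ 0.0663 / 0.4694 ≈ 0.141
P(contamination | evidence) ≈ 0.1694 / 0.4694 ≈ 0.361
P(fixture misalignment | evidence) ≈ 0.063 / 0.4694 ≈ 0.134
The largest is 0.361, so contamination is most probable.

contamination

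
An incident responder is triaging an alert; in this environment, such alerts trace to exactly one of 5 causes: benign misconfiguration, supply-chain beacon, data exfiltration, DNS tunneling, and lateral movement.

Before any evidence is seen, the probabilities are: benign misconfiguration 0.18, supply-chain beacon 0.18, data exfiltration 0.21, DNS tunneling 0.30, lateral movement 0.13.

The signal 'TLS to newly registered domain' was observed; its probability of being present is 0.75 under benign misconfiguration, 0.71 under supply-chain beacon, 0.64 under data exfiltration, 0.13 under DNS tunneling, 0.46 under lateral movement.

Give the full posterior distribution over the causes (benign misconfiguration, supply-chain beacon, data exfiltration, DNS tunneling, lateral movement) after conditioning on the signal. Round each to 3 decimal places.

Multiply each prior by the likelihood of the signal:
  benign misconfiguration: 0.18 × 0.75 = 0.135
  supply-chain beacon: 0.18 × 0.71 = 0.1278
  data exfiltration: 0.21 × 0.64 = 0.1344
  DNS tunneling: 0.30 × 0.13 = 0.039
  lateral movement: 0.13 × 0.46 = 0.0598
The unnormalized weights sum to 0.496.
P(benign misconfiguration | evidence) = 0.135 / 0.496 ≈ 0.272
P(supply-chain beacon | evidence) = 0.1278 / 0.496 ≈ 0.258
P(data exfiltration | evidence) = 0.1344 / 0.496 ≈ 0.271
P(DNS tunneling | evidence) = 0.039 / 0.496 ≈ 0.079
P(lateral movement | evidence) = 0.0598 / 0.496 ≈ 0.121

0.272, 0.258, 0.271, 0.079, 0.121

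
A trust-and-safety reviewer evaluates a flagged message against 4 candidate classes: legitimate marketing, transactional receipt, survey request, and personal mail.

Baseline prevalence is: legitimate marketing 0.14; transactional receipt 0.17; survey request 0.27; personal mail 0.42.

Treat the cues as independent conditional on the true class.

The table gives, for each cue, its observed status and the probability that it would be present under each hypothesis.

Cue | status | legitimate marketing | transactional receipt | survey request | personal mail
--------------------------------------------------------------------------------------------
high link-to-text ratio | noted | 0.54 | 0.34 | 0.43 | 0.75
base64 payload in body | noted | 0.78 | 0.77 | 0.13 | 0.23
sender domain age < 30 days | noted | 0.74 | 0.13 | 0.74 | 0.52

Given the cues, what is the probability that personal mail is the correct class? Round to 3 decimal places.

Multiply each prior by the joint likelihood of the cue pattern:
  legitimate marketing: 0.14 × 0.54 × 0.78 × 0.74 = 0.043636
  transactional receipt: 0.17 × 0.34 × 0.77 × 0.13 = 0.0057858
  survey request: 0.27 × 0.43 × 0.13 × 0.74 = 0.011169
  personal mail: 0.42 × 0.75 × 0.23 × 0.52 = 0.037674
Marginal likelihood of the evidence = 0.098265.
P(personal mail | evidence) = 0.037674 / 0.098265 ≈ 0.383.

0.383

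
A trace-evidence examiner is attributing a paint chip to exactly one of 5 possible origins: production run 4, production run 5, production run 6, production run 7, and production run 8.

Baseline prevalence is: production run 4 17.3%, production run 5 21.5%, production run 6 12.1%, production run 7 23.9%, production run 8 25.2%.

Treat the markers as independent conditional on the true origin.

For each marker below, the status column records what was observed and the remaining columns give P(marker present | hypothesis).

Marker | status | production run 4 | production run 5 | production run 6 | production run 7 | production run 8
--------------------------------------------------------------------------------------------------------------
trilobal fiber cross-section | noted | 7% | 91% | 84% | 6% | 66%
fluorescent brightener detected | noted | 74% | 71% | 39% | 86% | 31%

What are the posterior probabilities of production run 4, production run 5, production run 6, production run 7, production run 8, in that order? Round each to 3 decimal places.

0.036, 0.553, 0.158, 0.049, 0.205

Multiply each prior by the joint likelihood of the marker pattern:
  production run 4: 0.173 × 0.07 × 0.74 = 0.0089614
  production run 5: 0.215 × 0.91 × 0.71 = 0.13891
  production run 6: 0.121 × 0.84 × 0.39 = 0.03964
  production run 7: 0.239 × 0.06 × 0.86 = 0.012332
  production run 8: 0.252 × 0.66 × 0.31 = 0.051559
Marginal likelihood of the evidence = 0.2514.
P(production run 4 | evidence) = 0.0089614 / 0.2514 ≈ 0.036
P(production run 5 | evidence) = 0.13891 / 0.2514 ≈ 0.553
P(production run 6 | evidence) = 0.03964 / 0.2514 ≈ 0.158
P(production run 7 | evidence) = 0.012332 / 0.2514 ≈ 0.049
P(production run 8 | evidence) = 0.051559 / 0.2514 ≈ 0.205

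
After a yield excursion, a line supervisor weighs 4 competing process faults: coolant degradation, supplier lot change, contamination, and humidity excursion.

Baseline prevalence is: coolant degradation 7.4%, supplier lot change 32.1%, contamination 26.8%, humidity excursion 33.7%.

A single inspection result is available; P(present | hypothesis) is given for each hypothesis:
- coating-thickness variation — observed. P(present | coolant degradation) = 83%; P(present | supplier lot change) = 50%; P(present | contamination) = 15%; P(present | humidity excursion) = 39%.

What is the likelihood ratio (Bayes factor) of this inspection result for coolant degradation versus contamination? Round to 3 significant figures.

5.53

Likelihood of this inspection result under each hypothesis:
  coolant degradation: 0.83
  contamination: 0.15
Bayes factor = 0.83 / 0.15 ≈ 5.53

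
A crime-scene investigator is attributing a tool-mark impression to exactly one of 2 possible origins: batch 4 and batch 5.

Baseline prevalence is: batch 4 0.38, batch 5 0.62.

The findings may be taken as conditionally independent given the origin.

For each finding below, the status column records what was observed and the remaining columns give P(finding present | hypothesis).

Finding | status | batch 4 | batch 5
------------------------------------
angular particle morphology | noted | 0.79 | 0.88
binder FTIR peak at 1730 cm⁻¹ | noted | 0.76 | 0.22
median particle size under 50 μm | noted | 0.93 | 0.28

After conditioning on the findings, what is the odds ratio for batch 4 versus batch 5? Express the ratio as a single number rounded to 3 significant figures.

6.31

Posterior odds equal prior odds times the likelihood ratio; only the two competing hypotheses matter.
  batch 4: 0.38 × 0.79 × 0.76 × 0.93 = 0.21218
  batch 5: 0.62 × 0.88 × 0.22 × 0.28 = 0.033609
Posterior odds = 0.21218 / 0.033609 ≈ 6.31.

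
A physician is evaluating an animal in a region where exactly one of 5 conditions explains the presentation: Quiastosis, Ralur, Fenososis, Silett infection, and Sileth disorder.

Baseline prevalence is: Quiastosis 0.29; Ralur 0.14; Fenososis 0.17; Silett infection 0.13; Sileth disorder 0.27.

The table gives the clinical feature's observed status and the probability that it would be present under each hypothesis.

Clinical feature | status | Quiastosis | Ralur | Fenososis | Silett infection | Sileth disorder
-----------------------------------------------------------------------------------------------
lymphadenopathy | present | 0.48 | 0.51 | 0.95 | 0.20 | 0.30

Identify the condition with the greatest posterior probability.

Fenososis

By Bayes' rule, the unnormalized weight for each hypothesis is prior × likelihood:
  Quiastosis: 0.29 × 0.48 = 0.1392
  Ralur: 0.14 × 0.51 = 0.0714
  Fenososis: 0.17 × 0.95 = 0.1615
  Silett infection: 0.13 × 0.20 = 0.026
  Sileth disorder: 0.27 × 0.30 = 0.081
The unnormalized weights sum to 0.4791.
P(Quiastosis | evidence) ≈ 0.1392 / 0.4791 ≈ 0.291
P(Ralur | evidence) ≈ 0.0714 / 0.4791 ≈ 0.149
P(Fenososis | evidence) ≈ 0.1615 / 0.4791 ≈ 0.337
P(Silett infection | evidence) ≈ 0.026 / 0.4791 ≈ 0.054
P(Sileth disorder | evidence) ≈ 0.081 / 0.4791 ≈ 0.169
The largest is 0.337, so Fenososis is most probable.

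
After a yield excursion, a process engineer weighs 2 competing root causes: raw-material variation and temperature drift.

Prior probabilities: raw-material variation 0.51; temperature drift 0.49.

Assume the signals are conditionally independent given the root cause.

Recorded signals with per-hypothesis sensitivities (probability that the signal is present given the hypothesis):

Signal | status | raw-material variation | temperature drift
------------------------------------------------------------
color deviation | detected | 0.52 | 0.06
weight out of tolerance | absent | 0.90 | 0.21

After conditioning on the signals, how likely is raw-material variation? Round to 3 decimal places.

For each hypothesis, the unnormalized posterior weight is prior × product of the signal likelihoods (using 1 − P(present | H) for each absent signal):
  raw-material variation: 0.51 × 0.52 × (1 − 0.90) = 0.02652
  temperature drift: 0.49 × 0.06 × (1 − 0.21) = 0.023226
Marginal likelihood of the evidence = 0.049746.
P(raw-material variation | evidence) = 0.02652 / 0.049746 ≈ 0.533.

0.533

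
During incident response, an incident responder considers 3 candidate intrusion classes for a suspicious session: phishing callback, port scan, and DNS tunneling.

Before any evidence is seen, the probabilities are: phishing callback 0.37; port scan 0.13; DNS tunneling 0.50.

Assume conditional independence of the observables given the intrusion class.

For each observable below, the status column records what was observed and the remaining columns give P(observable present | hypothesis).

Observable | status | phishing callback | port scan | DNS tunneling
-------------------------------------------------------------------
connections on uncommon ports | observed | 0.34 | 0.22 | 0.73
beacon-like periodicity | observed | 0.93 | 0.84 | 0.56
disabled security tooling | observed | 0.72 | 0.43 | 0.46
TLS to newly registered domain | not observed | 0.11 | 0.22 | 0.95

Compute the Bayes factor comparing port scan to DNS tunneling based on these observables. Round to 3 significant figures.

Take the product of per-observable likelihoods under each hypothesis (using 1 − P(present | H) for each absent observable), then divide.
  port scan: 0.22 × 0.84 × 0.43 × (1 − 0.22) = 0.061982
  DNS tunneling: 0.73 × 0.56 × 0.46 × (1 − 0.95) = 0.0094024
Bayes factor = 0.061982 / 0.0094024 ≈ 6.59

6.59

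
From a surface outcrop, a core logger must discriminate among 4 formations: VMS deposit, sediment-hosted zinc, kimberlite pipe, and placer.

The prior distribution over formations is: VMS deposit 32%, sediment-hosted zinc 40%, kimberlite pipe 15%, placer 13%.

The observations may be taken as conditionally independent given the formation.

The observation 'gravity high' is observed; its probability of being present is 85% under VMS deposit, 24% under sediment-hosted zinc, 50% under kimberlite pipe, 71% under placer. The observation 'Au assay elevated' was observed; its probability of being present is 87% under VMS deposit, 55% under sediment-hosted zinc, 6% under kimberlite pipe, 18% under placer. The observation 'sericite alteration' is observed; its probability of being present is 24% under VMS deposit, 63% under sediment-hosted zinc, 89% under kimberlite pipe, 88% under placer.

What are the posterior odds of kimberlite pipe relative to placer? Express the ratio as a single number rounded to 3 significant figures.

0.274

Posterior odds equal prior odds times the likelihood ratio; only the two competing hypotheses matter.
  kimberlite pipe: 0.15 × 0.50 × 0.06 × 0.89 = 0.004005
  placer: 0.13 × 0.71 × 0.18 × 0.88 = 0.01462
Posterior odds = 0.004005 / 0.01462 ≈ 0.274.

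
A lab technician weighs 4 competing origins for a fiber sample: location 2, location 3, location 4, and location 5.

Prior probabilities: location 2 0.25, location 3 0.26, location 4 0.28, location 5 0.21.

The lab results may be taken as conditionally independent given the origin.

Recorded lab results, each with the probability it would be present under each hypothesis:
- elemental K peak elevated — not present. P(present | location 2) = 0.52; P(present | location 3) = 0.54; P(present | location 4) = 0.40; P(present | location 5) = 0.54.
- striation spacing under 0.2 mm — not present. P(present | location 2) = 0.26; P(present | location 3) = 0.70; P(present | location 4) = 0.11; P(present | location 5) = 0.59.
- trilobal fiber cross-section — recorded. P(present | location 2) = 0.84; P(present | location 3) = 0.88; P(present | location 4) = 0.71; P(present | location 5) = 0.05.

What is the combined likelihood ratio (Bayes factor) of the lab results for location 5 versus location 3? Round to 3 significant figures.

0.0777

Joint likelihood of the lab result pattern under each hypothesis (using 1 − P(present | H) for each absent lab result):
  location 5: (1 − 0.54) × (1 − 0.59) × 0.05 = 0.00943
  location 3: (1 − 0.54) × (1 − 0.70) × 0.88 = 0.12144
Bayes factor = 0.00943 / 0.12144 ≈ 0.0777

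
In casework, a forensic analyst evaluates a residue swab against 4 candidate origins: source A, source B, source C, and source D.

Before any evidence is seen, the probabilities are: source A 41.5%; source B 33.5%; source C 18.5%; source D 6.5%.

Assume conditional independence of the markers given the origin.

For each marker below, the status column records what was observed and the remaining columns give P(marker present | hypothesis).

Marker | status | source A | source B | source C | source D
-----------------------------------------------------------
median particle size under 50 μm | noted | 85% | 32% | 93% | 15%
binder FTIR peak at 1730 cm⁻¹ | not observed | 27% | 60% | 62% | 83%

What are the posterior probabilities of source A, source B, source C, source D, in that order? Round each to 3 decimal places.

By Bayes' rule with conditional independence, the unnormalized weight for each hypothesis is prior × ∏ likelihoods (using 1 − P(present | H) for each absent marker):
  source A: 0.415 × 0.85 × (1 − 0.27) = 0.25751
  source B: 0.335 × 0.32 × (1 − 0.60) = 0.04288
  source C: 0.185 × 0.93 × (1 − 0.62) = 0.065379
  source D: 0.065 × 0.15 × (1 − 0.83) = 0.0016575
Marginal likelihood of the evidence = 0.36742.
P(source A | evidence) = 0.25751 / 0.36742 ≈ 0.701
P(source B | evidence) = 0.04288 / 0.36742 ≈ 0.117
P(source C | evidence) = 0.065379 / 0.36742 ≈ 0.178
P(source D | evidence) = 0.0016575 / 0.36742 ≈ 0.005

0.701, 0.117, 0.178, 0.005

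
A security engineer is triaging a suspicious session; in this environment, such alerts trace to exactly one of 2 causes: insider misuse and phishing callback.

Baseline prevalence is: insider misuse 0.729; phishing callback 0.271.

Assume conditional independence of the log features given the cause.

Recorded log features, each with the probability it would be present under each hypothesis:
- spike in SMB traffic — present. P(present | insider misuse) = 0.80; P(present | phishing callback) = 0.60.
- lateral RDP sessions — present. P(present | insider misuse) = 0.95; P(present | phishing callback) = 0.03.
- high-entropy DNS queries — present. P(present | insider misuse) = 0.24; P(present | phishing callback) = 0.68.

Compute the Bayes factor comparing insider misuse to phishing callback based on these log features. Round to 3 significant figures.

Joint likelihood of the log feature pattern under each hypothesis:
  insider misuse: 0.80 × 0.95 × 0.24 = 0.1824
  phishing callback: 0.60 × 0.03 × 0.68 = 0.01224
Bayes factor = 0.1824 / 0.01224 ≈ 14.9

14.9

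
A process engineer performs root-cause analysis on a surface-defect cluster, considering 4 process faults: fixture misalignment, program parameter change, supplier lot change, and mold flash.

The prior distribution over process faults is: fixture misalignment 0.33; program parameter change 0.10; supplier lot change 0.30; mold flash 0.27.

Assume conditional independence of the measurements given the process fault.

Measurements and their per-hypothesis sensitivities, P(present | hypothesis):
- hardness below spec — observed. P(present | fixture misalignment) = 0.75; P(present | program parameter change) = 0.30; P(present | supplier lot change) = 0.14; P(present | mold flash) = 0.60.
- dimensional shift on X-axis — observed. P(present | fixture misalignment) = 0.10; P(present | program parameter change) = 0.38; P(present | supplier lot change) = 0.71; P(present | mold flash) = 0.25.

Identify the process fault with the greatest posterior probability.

mold flash

By Bayes' rule with conditional independence, the unnormalized weight for each hypothesis is prior × ∏ likelihoods:
  fixture misalignment: 0.33 × 0.75 × 0.10 = 0.02475
  program parameter change: 0.10 × 0.30 × 0.38 = 0.0114
  supplier lot change: 0.30 × 0.14 × 0.71 = 0.02982
  mold flash: 0.27 × 0.60 × 0.25 = 0.0405
Normalizing constant Z = 0.02475 + 0.0114 + 0.02982 + 0.0405 = 0.10647.
P(fixture misalignment | evidence) ≈ 0.02475 / 0.10647 ≈ 0.232
P(program parameter change | evidence) ≈ 0.0114 / 0.10647 ≈ 0.107
P(supplier lot change | evidence) ≈ 0.02982 / 0.10647 ≈ 0.280
P(mold flash | evidence) ≈ 0.0405 / 0.10647 ≈ 0.380
The largest is 0.380, so mold flash is most probable.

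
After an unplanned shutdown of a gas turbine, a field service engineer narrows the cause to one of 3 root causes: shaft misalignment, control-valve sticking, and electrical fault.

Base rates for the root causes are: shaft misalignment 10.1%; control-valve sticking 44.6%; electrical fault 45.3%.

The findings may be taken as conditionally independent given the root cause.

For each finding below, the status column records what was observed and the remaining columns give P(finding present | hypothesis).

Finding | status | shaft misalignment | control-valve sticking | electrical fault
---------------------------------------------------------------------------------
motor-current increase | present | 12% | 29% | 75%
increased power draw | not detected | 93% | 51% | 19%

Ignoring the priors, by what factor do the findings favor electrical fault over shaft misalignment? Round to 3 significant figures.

72.3

Joint likelihood of the evidence pattern under each hypothesis (using 1 − P(present | H) for each absent finding):
  electrical fault: 0.75 × (1 − 0.19) = 0.6075
  shaft misalignment: 0.12 × (1 − 0.93) = 0.0084
Bayes factor = 0.6075 / 0.0084 ≈ 72.3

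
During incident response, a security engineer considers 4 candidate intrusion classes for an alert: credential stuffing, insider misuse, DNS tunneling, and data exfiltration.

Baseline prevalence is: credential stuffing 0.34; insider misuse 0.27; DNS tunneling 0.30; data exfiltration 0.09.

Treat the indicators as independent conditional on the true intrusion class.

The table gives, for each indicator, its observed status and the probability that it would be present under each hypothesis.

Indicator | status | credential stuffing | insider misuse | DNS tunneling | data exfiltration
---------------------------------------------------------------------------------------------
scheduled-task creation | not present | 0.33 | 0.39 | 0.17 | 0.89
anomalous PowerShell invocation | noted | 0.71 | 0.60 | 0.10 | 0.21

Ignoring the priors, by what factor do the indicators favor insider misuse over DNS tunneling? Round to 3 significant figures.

Joint likelihood of the indicator pattern under each hypothesis (using 1 − P(present | H) for each absent indicator):
  insider misuse: (1 − 0.39) × 0.60 = 0.366
  DNS tunneling: (1 − 0.17) × 0.10 = 0.083
Bayes factor = 0.366 / 0.083 ≈ 4.41

4.41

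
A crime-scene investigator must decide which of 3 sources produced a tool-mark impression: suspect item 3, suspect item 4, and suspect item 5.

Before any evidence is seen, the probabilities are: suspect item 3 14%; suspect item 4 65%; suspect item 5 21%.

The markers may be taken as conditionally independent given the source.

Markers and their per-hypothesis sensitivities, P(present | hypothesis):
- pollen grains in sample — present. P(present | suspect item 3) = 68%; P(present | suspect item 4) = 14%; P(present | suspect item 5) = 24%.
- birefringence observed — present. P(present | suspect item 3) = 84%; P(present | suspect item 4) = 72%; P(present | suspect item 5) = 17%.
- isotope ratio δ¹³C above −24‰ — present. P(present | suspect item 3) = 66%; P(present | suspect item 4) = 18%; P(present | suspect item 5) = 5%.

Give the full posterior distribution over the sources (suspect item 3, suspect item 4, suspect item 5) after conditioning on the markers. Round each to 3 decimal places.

Multiply each prior by the joint likelihood of the marker pattern:
  suspect item 3: 0.14 × 0.68 × 0.84 × 0.66 = 0.052779
  suspect item 4: 0.65 × 0.14 × 0.72 × 0.18 = 0.011794
  suspect item 5: 0.21 × 0.24 × 0.17 × 0.05 = 0.0004284
Marginal likelihood of the evidence = 0.065001.
P(suspect item 3 | evidence) = 0.052779 / 0.065001 ≈ 0.812
P(suspect item 4 | evidence) = 0.011794 / 0.065001 ≈ 0.181
P(suspect item 5 | evidence) = 0.0004284 / 0.065001 ≈ 0.007

0.812, 0.181, 0.007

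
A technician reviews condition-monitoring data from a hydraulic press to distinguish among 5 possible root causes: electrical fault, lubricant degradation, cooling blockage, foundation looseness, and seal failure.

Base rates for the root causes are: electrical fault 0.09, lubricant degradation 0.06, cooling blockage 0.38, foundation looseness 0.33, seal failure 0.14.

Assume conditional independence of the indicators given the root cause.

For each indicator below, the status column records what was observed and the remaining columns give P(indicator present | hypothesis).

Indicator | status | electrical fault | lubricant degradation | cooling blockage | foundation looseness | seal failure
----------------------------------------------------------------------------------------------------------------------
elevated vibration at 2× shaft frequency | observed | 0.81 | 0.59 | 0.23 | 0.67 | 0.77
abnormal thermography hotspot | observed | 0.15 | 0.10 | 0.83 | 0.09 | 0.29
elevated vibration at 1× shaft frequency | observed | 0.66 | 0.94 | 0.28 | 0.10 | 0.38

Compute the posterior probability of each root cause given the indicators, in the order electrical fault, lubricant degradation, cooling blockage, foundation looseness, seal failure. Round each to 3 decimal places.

0.161, 0.074, 0.454, 0.044, 0.266

Multiply each prior by the joint likelihood of the indicator pattern:
  electrical fault: 0.09 × 0.81 × 0.15 × 0.66 = 0.0072171
  lubricant degradation: 0.06 × 0.59 × 0.10 × 0.94 = 0.0033276
  cooling blockage: 0.38 × 0.23 × 0.83 × 0.28 = 0.020312
  foundation looseness: 0.33 × 0.67 × 0.09 × 0.10 = 0.0019899
  seal failure: 0.14 × 0.77 × 0.29 × 0.38 = 0.01188
Marginal likelihood of the evidence = 0.044726.
P(electrical fault | evidence) = 0.0072171 / 0.044726 ≈ 0.161
P(lubricant degradation | evidence) = 0.0033276 / 0.044726 ≈ 0.074
P(cooling blockage | evidence) = 0.020312 / 0.044726 ≈ 0.454
P(foundation looseness | evidence) = 0.0019899 / 0.044726 ≈ 0.044
P(seal failure | evidence) = 0.01188 / 0.044726 ≈ 0.266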